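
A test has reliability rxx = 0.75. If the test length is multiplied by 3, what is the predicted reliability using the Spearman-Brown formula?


r_new = (n * rxx) / (1 + (n-1) * rxx)
r_new = (3 * 0.75) / (1 + 2 * 0.75)
r_new = 2.25 / 2.5
r_new = 0.9

0.9


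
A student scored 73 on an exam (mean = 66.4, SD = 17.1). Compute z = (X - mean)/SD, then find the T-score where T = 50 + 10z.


z = (X - mean) / SD = (73 - 66.4) / 17.1
z = 6.6 / 17.1
z = 0.386
T-score = T = 50 + 10z
Carry z at full precision (z = 6.6 / 17.1) into the conversion:
T-score = 50 + 10 * (6.6 / 17.1) = 50 + 66 / 17.1
T-score = 50 + 3.8596
T-score = 53.8596

53.8596


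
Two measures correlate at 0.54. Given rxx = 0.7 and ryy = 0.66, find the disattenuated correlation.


r_corrected = rxy / sqrt(rxx * ryy)
= 0.54 / sqrt(0.7 * 0.66)
= 0.54 / sqrt(0.462)
= 0.54 / 0.679706
r_corrected = 0.7945

0.7945


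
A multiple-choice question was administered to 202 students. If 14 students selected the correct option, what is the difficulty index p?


Item difficulty p = number correct / total examinees
p = 14 / 202
p = 0.0693

0.0693


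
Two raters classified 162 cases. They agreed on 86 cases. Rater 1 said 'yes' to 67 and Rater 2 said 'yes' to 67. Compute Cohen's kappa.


P_o = 86/162 = 0.530864
P_e = (67*67 + 95*95) / 26244 = 0.514937
kappa = (P_o - P_e) / (1 - P_e)
kappa = (0.530864 - 0.514937) / (1 - 0.514937)
kappa = 0.0328

0.0328


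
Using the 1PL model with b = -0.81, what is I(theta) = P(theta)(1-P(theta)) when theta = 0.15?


P = 1/(1+exp(-(0.15--0.81))) = 0.7231
I = P*(1-P) = 0.7231 * 0.2769
I = 0.2002

0.2002


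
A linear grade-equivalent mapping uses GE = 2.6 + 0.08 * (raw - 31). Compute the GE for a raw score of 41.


raw - median = 41 - 31 = 10
slope * diff = 0.08 * 10 = 0.8
GE = 2.6 + 0.8
GE = 3.4

3.4


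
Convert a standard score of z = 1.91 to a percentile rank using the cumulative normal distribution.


CDF(z) = 0.5 * (1 + erf(z/sqrt(2)))
erf(1.3506) = 0.9439
CDF = 0.9719
Percentile rank = 0.9719 * 100 = 97.19

97.19


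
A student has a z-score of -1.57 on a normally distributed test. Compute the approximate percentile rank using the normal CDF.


CDF(z) = 0.5 * (1 + erf(z/sqrt(2)))
erf(-1.1102) = -0.8836
CDF = 0.0582
Percentile rank = 0.0582 * 100 = 5.82

5.82


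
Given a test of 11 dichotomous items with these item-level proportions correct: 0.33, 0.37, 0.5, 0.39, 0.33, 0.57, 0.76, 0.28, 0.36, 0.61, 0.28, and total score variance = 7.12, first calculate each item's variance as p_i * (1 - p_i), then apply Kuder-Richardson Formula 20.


For each item, compute p_i * q_i:
  Item 1: 0.33 * 0.67 = 0.2211
  Item 2: 0.37 * 0.63 = 0.2331
  Item 3: 0.5 * 0.5 = 0.25
  Item 4: 0.39 * 0.61 = 0.2379
  Item 5: 0.33 * 0.67 = 0.2211
  Item 6: 0.57 * 0.43 = 0.2451
  Item 7: 0.76 * 0.24 = 0.1824
  Item 8: 0.28 * 0.72 = 0.2016
  Item 9: 0.36 * 0.64 = 0.2304
  Item 10: 0.61 * 0.39 = 0.2379
  Item 11: 0.28 * 0.72 = 0.2016
Sum(p_i * q_i) = 0.2211 + 0.2331 + 0.25 + 0.2379 + 0.2211 + 0.2451 + 0.1824 + 0.2016 + 0.2304 + 0.2379 + 0.2016 = 2.4622
KR-20 = (k/(k-1)) * (1 - Sum(p_i*q_i) / Var_total)
= (11/10) * (1 - 2.4622/7.12)
= 1.1 * 0.6542
KR-20 = 0.7196

0.7196


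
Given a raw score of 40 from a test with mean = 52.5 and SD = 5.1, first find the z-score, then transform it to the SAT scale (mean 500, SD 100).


z = (X - mean) / SD = (40 - 52.5) / 5.1
z = -12.5 / 5.1
z = -2.451
SAT-scale = SAT = 500 + 100z
Carry z at full precision (z = -12.5 / 5.1) into the conversion:
SAT-scale = 500 + 100 * (-12.5 / 5.1) = 500 + -1250 / 5.1
SAT-scale = 500 + -245.098
SAT-scale = 254.902

254.902


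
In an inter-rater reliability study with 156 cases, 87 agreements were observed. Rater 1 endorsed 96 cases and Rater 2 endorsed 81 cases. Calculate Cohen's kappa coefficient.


P_o = 87/156 = 0.557692
P_e = (96*81 + 60*75) / 24336 = 0.504438
kappa = (P_o - P_e) / (1 - P_e)
kappa = (0.557692 - 0.504438) / (1 - 0.504438)
kappa = 0.1075

0.1075


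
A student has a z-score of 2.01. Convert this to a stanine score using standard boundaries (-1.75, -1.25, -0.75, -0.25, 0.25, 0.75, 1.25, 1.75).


Stanine boundaries: [-1.75, -1.25, -0.75, -0.25, 0.25, 0.75, 1.25, 1.75]
z = 2.01
Check each boundary:
  z >= -1.75 -> could be stanine 2
  z >= -1.25 -> could be stanine 3
  z >= -0.75 -> could be stanine 4
  z >= -0.25 -> could be stanine 5
  z >= 0.25 -> could be stanine 6
  z >= 0.75 -> could be stanine 7
  z >= 1.25 -> could be stanine 8
  z >= 1.75 -> could be stanine 9
Highest qualifying boundary gives stanine = 9

9


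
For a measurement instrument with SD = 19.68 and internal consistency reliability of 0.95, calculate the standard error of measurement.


SEM = SD * sqrt(1 - rxx)
SEM = 19.68 * sqrt(1 - 0.95)
SEM = 19.68 * sqrt(0.05) = 19.68 * 0.223607
SEM = 4.4006

4.4006


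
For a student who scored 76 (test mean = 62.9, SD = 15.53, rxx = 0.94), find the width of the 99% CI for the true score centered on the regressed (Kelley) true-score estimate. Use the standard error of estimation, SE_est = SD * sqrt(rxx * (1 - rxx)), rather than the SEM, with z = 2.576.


True score estimate = 0.94*76 + 0.06*62.9 = 75.214
SE_est = SD * sqrt(rxx * (1 - rxx)) = 15.53 * sqrt(0.94 * 0.06) = 15.53 * sqrt(0.0564) = 3.688171
CI = T_est +/- z * SE_est, so width = 2 * z * SE_est = 2 * 2.576 * 3.688171
Width = 19.0015

19.0015


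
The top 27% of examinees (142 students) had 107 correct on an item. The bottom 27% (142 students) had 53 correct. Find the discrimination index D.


p_upper = 107/142 = 0.7535
p_lower = 53/142 = 0.3732
D = 0.7535 - 0.3732 = 0.3803

0.3803


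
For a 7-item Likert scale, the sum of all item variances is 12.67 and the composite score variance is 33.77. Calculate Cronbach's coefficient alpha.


alpha = (k/(k-1)) * (1 - sum(si^2)/s_total^2)
= (7/6) * (1 - 12.67/33.77)
alpha = 0.729

0.729


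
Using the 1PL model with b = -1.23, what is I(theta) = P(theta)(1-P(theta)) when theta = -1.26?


P = 1/(1+exp(-(-1.26--1.23))) = 0.4925
I = P*(1-P) = 0.4925 * 0.5075
I = 0.2499

0.2499


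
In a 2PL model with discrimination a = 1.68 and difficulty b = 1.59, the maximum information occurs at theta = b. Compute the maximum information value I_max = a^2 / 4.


For 2PL, max info at theta = b = 1.59
I_max = a^2 / 4 = 1.68^2 / 4
= 2.8224 / 4
I_max = 0.7056

0.7056


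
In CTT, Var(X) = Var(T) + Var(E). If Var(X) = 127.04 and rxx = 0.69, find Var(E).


var_true = rxx * var_obs = 0.69 * 127.04 = 87.6576
var_error = var_obs - var_true
var_error = 127.04 - 87.6576
var_error = 39.3824

39.3824


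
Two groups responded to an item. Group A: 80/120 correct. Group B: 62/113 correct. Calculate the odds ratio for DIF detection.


Odds_A = 80/40 = 2.0
Odds_B = 62/51 = 1.2157
OR = Odds_A / Odds_B = 2.0 / 1.2157
Exactly, OR = (80 * 51) / (40 * 62) = 4080 / 2480
OR = 1.6452

1.6452


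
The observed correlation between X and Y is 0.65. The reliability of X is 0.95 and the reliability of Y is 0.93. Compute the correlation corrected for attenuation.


r_corrected = rxy / sqrt(rxx * ryy)
= 0.65 / sqrt(0.95 * 0.93)
= 0.65 / sqrt(0.8835)
= 0.65 / 0.939947
r_corrected = 0.6915

0.6915


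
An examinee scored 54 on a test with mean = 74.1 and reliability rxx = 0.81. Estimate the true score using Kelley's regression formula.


T_est = rxx * X + (1 - rxx) * mean
T_est = 0.81 * 54 + 0.19 * 74.1
T_est = 43.74 + 14.079
T_est = 57.819

57.819


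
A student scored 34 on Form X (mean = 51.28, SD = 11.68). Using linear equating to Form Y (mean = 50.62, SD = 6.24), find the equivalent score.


slope = SD_Y / SD_X = 6.24 / 11.68 ~ 0.5342
intercept = mean_Y - slope * mean_X = 50.62 - (6.24 / 11.68) * 51.28 ~ 23.2238
Y = slope * X + intercept. To avoid rounding drift from the rounded slope/intercept, evaluate the equivalent form Y = mean_Y + SD_Y * (X - mean_X) / SD_X at full precision:
Y = 50.62 + 6.24 * (34 - 51.28) / 11.68
Y = 50.62 - 6.24 * 17.28 / 11.68
Y = 50.62 - 107.8272 / 11.68
Y = 50.62 - 9.2318
Y = 41.3882

41.3882


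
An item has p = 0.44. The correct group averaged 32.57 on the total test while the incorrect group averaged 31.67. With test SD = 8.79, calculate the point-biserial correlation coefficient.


q = 1 - p = 0.56
rpb = ((M1 - M0) / SD) * sqrt(p * q)
rpb = ((32.57 - 31.67) / 8.79) * sqrt(0.44 * 0.56)
rpb = 0.0508

0.0508


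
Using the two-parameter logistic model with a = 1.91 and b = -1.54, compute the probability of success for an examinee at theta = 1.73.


a*(theta - b) = 1.91 * (1.73 - -1.54) = 6.2457
exp(-6.2457) = 0.0019
P = 1 / (1 + 0.0019)
P = 0.9981

0.9981


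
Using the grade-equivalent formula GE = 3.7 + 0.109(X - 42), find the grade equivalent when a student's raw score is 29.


raw - median = 29 - 42 = -13
slope * diff = 0.109 * -13 = -1.417
GE = 3.7 + -1.417
GE = 2.283

2.283


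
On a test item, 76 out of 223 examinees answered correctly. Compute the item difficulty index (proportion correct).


Item difficulty p = number correct / total examinees
p = 76 / 223
p = 0.3408

0.3408


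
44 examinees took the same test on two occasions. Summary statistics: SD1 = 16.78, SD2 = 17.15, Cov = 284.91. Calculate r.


r = cov(X,Y) / (SD_X * SD_Y)
r = 284.91 / (16.78 * 17.15)
r = 284.91 / 287.777
r = 0.99

0.99


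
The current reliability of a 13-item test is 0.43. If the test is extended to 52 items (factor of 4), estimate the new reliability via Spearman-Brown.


r_new = (n * rxx) / (1 + (n-1) * rxx)
r_new = (4 * 0.43) / (1 + 3 * 0.43)
r_new = 1.72 / 2.29
r_new = 0.7511

0.7511


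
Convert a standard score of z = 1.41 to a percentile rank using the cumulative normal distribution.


CDF(z) = 0.5 * (1 + erf(z/sqrt(2)))
erf(0.997) = 0.8415
CDF = 0.9207
Percentile rank = 0.9207 * 100 = 92.07

92.07


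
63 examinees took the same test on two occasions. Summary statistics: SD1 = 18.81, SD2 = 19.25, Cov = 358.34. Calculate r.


r = cov(X,Y) / (SD_X * SD_Y)
r = 358.34 / (18.81 * 19.25)
r = 358.34 / 362.0925
r = 0.9896

0.9896


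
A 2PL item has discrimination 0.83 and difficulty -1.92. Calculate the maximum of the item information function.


For 2PL, max info at theta = b = -1.92
I_max = a^2 / 4 = 0.83^2 / 4
= 0.6889 / 4
I_max = 0.1722

0.1722


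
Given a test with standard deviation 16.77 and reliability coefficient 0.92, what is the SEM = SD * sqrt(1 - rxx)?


SEM = SD * sqrt(1 - rxx)
SEM = 16.77 * sqrt(1 - 0.92)
SEM = 16.77 * sqrt(0.08) = 16.77 * 0.282843
SEM = 4.7433

4.7433


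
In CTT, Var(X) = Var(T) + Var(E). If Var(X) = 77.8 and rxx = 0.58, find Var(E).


var_true = rxx * var_obs = 0.58 * 77.8 = 45.124
var_error = var_obs - var_true
var_error = 77.8 - 45.124
var_error = 32.676

32.676


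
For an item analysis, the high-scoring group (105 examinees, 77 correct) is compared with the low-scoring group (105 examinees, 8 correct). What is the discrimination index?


p_upper = 77/105 = 0.7333
p_lower = 8/105 = 0.0762
D = 0.7333 - 0.0762 = 0.6571

0.6571


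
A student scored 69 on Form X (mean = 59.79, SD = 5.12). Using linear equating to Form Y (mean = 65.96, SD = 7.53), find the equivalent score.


slope = SD_Y / SD_X = 7.53 / 5.12 ~ 1.4707
intercept = mean_Y - slope * mean_X = 65.96 - (7.53 / 5.12) * 59.79 ~ -21.9733
Y = slope * X + intercept. To avoid rounding drift from the rounded slope/intercept, evaluate the equivalent form Y = mean_Y + SD_Y * (X - mean_X) / SD_X at full precision:
Y = 65.96 + 7.53 * (69 - 59.79) / 5.12
Y = 65.96 + 7.53 * 9.21 / 5.12
Y = 65.96 + 69.3513 / 5.12
Y = 65.96 + 13.5452
Y = 79.5052

79.5052


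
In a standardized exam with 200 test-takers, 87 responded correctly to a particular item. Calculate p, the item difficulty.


Item difficulty p = number correct / total examinees
p = 87 / 200
p = 0.435

0.435


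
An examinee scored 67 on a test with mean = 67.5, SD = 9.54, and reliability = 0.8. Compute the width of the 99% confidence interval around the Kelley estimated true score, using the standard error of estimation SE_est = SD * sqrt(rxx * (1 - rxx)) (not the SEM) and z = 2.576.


True score estimate = 0.8*67 + 0.2*67.5 = 67.1
SE_est = SD * sqrt(rxx * (1 - rxx)) = 9.54 * sqrt(0.8 * 0.2) = 9.54 * sqrt(0.16) = 3.816
CI = T_est +/- z * SE_est, so width = 2 * z * SE_est = 2 * 2.576 * 3.816
Width = 19.66

19.66


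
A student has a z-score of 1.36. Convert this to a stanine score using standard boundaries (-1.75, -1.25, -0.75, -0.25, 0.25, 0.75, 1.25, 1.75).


Stanine boundaries: [-1.75, -1.25, -0.75, -0.25, 0.25, 0.75, 1.25, 1.75]
z = 1.36
Check each boundary:
  z >= -1.75 -> could be stanine 2
  z >= -1.25 -> could be stanine 3
  z >= -0.75 -> could be stanine 4
  z >= -0.25 -> could be stanine 5
  z >= 0.25 -> could be stanine 6
  z >= 0.75 -> could be stanine 7
  z >= 1.25 -> could be stanine 8
  z < 1.75
Highest qualifying boundary gives stanine = 8

8


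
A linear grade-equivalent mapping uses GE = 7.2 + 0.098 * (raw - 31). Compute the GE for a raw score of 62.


raw - median = 62 - 31 = 31
slope * diff = 0.098 * 31 = 3.038
GE = 7.2 + 3.038
GE = 10.238

10.238


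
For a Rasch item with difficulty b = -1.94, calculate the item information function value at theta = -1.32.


P = 1/(1+exp(-(-1.32--1.94))) = 0.6502
I = P*(1-P) = 0.6502 * 0.3498
I = 0.2274

0.2274


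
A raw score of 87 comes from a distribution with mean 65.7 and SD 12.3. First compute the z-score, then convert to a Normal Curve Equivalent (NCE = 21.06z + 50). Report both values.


z = (X - mean) / SD = (87 - 65.7) / 12.3
z = 21.3 / 12.3
z = 1.7317
NCE = NCE = 21.06z + 50
Carry z at full precision (z = 21.3 / 12.3) into the conversion:
NCE = 21.06 * (21.3 / 12.3) + 50 = 448.578 / 12.3 + 50
NCE = 36.4698 + 50
NCE = 86.4698

86.4698


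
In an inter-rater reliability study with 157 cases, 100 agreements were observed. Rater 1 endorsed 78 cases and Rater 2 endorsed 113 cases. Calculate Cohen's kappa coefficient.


P_o = 100/157 = 0.636943
P_e = (78*113 + 79*44) / 24649 = 0.4986
kappa = (P_o - P_e) / (1 - P_e)
kappa = (0.636943 - 0.4986) / (1 - 0.4986)
kappa = 0.2759

0.2759


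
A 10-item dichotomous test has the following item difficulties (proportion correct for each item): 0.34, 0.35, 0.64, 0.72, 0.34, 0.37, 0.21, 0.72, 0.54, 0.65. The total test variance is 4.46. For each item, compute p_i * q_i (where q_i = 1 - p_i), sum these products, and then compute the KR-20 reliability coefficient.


For each item, compute p_i * q_i:
  Item 1: 0.34 * 0.66 = 0.2244
  Item 2: 0.35 * 0.65 = 0.2275
  Item 3: 0.64 * 0.36 = 0.2304
  Item 4: 0.72 * 0.28 = 0.2016
  Item 5: 0.34 * 0.66 = 0.2244
  Item 6: 0.37 * 0.63 = 0.2331
  Item 7: 0.21 * 0.79 = 0.1659
  Item 8: 0.72 * 0.28 = 0.2016
  Item 9: 0.54 * 0.46 = 0.2484
  Item 10: 0.65 * 0.35 = 0.2275
Sum(p_i * q_i) = 0.2244 + 0.2275 + 0.2304 + 0.2016 + 0.2244 + 0.2331 + 0.1659 + 0.2016 + 0.2484 + 0.2275 = 2.1848
KR-20 = (k/(k-1)) * (1 - Sum(p_i*q_i) / Var_total)
= (10/9) * (1 - 2.1848/4.46)
= 1.1111 * 0.5101
KR-20 = 0.5668

0.5668


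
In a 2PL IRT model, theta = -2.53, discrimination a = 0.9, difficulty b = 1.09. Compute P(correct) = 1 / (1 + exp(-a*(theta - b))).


a*(theta - b) = 0.9 * (-2.53 - 1.09) = -3.258
exp(--3.258) = 25.9975
P = 1 / (1 + 25.9975)
P = 0.037

0.037


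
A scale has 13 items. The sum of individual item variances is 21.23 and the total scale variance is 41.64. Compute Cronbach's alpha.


alpha = (k/(k-1)) * (1 - sum(si^2)/s_total^2)
= (13/12) * (1 - 21.23/41.64)
alpha = 0.531

0.531


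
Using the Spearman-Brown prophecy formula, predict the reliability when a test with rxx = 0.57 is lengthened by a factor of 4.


r_new = (n * rxx) / (1 + (n-1) * rxx)
r_new = (4 * 0.57) / (1 + 3 * 0.57)
r_new = 2.28 / 2.71
r_new = 0.8413

0.8413


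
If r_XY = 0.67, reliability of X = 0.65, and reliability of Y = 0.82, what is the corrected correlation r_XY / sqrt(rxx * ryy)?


r_corrected = rxy / sqrt(rxx * ryy)
= 0.67 / sqrt(0.65 * 0.82)
= 0.67 / sqrt(0.533)
= 0.67 / 0.730068
r_corrected = 0.9177

0.9177


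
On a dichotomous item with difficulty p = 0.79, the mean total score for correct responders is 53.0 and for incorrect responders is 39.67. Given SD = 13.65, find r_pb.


q = 1 - p = 0.21
rpb = ((M1 - M0) / SD) * sqrt(p * q)
rpb = ((53.0 - 39.67) / 13.65) * sqrt(0.79 * 0.21)
rpb = 0.3978

0.3978


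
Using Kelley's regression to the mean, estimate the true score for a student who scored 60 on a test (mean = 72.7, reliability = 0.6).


T_est = rxx * X + (1 - rxx) * mean
T_est = 0.6 * 60 + 0.4 * 72.7
T_est = 36.0 + 29.08
T_est = 65.08

65.08


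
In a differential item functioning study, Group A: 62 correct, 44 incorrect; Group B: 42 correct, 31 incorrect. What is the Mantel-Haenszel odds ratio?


Odds_A = 62/44 = 1.4091
Odds_B = 42/31 = 1.3548
OR = Odds_A / Odds_B = 1.4091 / 1.3548
Exactly, OR = (62 * 31) / (44 * 42) = 1922 / 1848
OR = 1.04

1.04


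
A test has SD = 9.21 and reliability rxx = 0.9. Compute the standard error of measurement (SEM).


SEM = SD * sqrt(1 - rxx)
SEM = 9.21 * sqrt(1 - 0.9)
SEM = 9.21 * sqrt(0.1) = 9.21 * 0.316228
SEM = 2.9125

2.9125


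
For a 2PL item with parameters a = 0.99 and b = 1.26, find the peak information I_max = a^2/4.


For 2PL, max info at theta = b = 1.26
I_max = a^2 / 4 = 0.99^2 / 4
= 0.9801 / 4
I_max = 0.245

0.245


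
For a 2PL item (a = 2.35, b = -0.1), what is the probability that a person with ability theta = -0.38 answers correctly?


a*(theta - b) = 2.35 * (-0.38 - -0.1) = -0.658
exp(--0.658) = 1.9309
P = 1 / (1 + 1.9309)
P = 0.3412

0.3412


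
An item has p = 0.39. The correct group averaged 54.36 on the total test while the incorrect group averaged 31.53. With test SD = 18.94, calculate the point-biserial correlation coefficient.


q = 1 - p = 0.61
rpb = ((M1 - M0) / SD) * sqrt(p * q)
rpb = ((54.36 - 31.53) / 18.94) * sqrt(0.39 * 0.61)
rpb = 0.5879

0.5879


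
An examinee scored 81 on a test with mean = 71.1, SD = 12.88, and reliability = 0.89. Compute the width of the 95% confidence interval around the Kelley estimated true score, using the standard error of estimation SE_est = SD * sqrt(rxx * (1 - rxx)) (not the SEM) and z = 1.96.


True score estimate = 0.89*81 + 0.11*71.1 = 79.911
SE_est = SD * sqrt(rxx * (1 - rxx)) = 12.88 * sqrt(0.89 * 0.11) = 12.88 * sqrt(0.0979) = 4.03002
CI = T_est +/- z * SE_est, so width = 2 * z * SE_est = 2 * 1.96 * 4.03002
Width = 15.7977

15.7977


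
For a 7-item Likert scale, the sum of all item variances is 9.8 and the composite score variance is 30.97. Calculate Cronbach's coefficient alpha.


alpha = (k/(k-1)) * (1 - sum(si^2)/s_total^2)
= (7/6) * (1 - 9.8/30.97)
alpha = 0.7975

0.7975


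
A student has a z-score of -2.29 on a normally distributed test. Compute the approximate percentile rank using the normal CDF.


CDF(z) = 0.5 * (1 + erf(z/sqrt(2)))
erf(-1.6193) = -0.978
CDF = 0.011
Percentile rank = 0.011 * 100 = 1.1

1.1


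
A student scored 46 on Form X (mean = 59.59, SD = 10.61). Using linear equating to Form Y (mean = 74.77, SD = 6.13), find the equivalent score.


slope = SD_Y / SD_X = 6.13 / 10.61 ~ 0.5778
intercept = mean_Y - slope * mean_X = 74.77 - (6.13 / 10.61) * 59.59 ~ 40.3415
Y = slope * X + intercept. To avoid rounding drift from the rounded slope/intercept, evaluate the equivalent form Y = mean_Y + SD_Y * (X - mean_X) / SD_X at full precision:
Y = 74.77 + 6.13 * (46 - 59.59) / 10.61
Y = 74.77 - 6.13 * 13.59 / 10.61
Y = 74.77 - 83.3067 / 10.61
Y = 74.77 - 7.8517
Y = 66.9183

66.9183


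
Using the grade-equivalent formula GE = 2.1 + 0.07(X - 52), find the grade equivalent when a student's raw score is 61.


raw - median = 61 - 52 = 9
slope * diff = 0.07 * 9 = 0.63
GE = 2.1 + 0.63
GE = 2.73

2.73


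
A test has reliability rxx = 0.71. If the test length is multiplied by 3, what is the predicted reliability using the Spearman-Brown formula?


r_new = (n * rxx) / (1 + (n-1) * rxx)
r_new = (3 * 0.71) / (1 + 2 * 0.71)
r_new = 2.13 / 2.42
r_new = 0.8802

0.8802


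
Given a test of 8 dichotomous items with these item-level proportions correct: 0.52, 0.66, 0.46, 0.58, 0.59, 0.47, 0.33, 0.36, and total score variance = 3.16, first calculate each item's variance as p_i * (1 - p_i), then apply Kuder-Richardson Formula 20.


For each item, compute p_i * q_i:
  Item 1: 0.52 * 0.48 = 0.2496
  Item 2: 0.66 * 0.34 = 0.2244
  Item 3: 0.46 * 0.54 = 0.2484
  Item 4: 0.58 * 0.42 = 0.2436
  Item 5: 0.59 * 0.41 = 0.2419
  Item 6: 0.47 * 0.53 = 0.2491
  Item 7: 0.33 * 0.67 = 0.2211
  Item 8: 0.36 * 0.64 = 0.2304
Sum(p_i * q_i) = 0.2496 + 0.2244 + 0.2484 + 0.2436 + 0.2419 + 0.2491 + 0.2211 + 0.2304 = 1.9085
KR-20 = (k/(k-1)) * (1 - Sum(p_i*q_i) / Var_total)
= (8/7) * (1 - 1.9085/3.16)
= 1.1429 * 0.396
KR-20 = 0.4526

0.4526


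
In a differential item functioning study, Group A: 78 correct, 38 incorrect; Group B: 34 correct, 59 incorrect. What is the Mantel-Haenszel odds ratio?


Odds_A = 78/38 = 2.0526
Odds_B = 34/59 = 0.5763
OR = Odds_A / Odds_B = 2.0526 / 0.5763
Exactly, OR = (78 * 59) / (38 * 34) = 4602 / 1292
OR = 3.5619

3.5619


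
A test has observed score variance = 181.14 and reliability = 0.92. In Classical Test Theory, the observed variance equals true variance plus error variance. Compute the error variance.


var_true = rxx * var_obs = 0.92 * 181.14 = 166.6488
var_error = var_obs - var_true
var_error = 181.14 - 166.6488
var_error = 14.4912

14.4912


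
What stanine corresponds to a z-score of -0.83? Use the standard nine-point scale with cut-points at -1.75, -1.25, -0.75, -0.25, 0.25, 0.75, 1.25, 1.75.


Stanine boundaries: [-1.75, -1.25, -0.75, -0.25, 0.25, 0.75, 1.25, 1.75]
z = -0.83
Check each boundary:
  z >= -1.75 -> could be stanine 2
  z >= -1.25 -> could be stanine 3
  z < -0.75
  z < -0.25
  z < 0.25
  z < 0.75
  z < 1.25
  z < 1.75
Highest qualifying boundary gives stanine = 3

3


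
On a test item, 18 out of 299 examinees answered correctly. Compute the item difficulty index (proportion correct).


Item difficulty p = number correct / total examinees
p = 18 / 299
p = 0.0602

0.0602


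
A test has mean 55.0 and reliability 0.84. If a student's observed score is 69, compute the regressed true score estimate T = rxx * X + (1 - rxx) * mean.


T_est = rxx * X + (1 - rxx) * mean
T_est = 0.84 * 69 + 0.16 * 55.0
T_est = 57.96 + 8.8
T_est = 66.76

66.76


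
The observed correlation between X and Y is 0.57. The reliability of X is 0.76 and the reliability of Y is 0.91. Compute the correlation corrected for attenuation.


r_corrected = rxy / sqrt(rxx * ryy)
= 0.57 / sqrt(0.76 * 0.91)
= 0.57 / sqrt(0.6916)
= 0.57 / 0.831625
r_corrected = 0.6854

0.6854


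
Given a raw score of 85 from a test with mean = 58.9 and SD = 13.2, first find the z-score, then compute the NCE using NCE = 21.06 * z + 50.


z = (X - mean) / SD = (85 - 58.9) / 13.2
z = 26.1 / 13.2
z = 1.9773
NCE = NCE = 21.06z + 50
Carry z at full precision (z = 26.1 / 13.2) into the conversion:
NCE = 21.06 * (26.1 / 13.2) + 50 = 549.666 / 13.2 + 50
NCE = 41.6414 + 50
NCE = 91.6414

91.6414


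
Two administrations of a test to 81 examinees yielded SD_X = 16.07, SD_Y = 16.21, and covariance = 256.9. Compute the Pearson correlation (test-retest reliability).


r = cov(X,Y) / (SD_X * SD_Y)
r = 256.9 / (16.07 * 16.21)
r = 256.9 / 260.4947
r = 0.9862

0.9862


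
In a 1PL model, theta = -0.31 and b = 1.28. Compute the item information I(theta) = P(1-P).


P = 1/(1+exp(-(-0.31-1.28))) = 0.1694
I = P*(1-P) = 0.1694 * 0.8306
I = 0.1407

0.1407


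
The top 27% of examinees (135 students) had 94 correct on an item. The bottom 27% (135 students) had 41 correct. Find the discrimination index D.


p_upper = 94/135 = 0.6963
p_lower = 41/135 = 0.3037
D = 0.6963 - 0.3037 = 0.3926

0.3926


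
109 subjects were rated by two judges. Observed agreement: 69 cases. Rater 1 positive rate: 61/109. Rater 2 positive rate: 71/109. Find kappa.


P_o = 69/109 = 0.633028
P_e = (61*71 + 48*38) / 11881 = 0.518054
kappa = (P_o - P_e) / (1 - P_e)
kappa = (0.633028 - 0.518054) / (1 - 0.518054)
kappa = 0.2386

0.2386


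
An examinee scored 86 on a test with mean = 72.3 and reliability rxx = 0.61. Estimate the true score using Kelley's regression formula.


T_est = rxx * X + (1 - rxx) * mean
T_est = 0.61 * 86 + 0.39 * 72.3
T_est = 52.46 + 28.197
T_est = 80.657

80.657


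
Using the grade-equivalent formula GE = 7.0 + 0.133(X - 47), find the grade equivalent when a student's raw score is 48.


raw - median = 48 - 47 = 1
slope * diff = 0.133 * 1 = 0.133
GE = 7.0 + 0.133
GE = 7.133

7.133


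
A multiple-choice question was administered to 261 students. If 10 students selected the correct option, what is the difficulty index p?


Item difficulty p = number correct / total examinees
p = 10 / 261
p = 0.0383

0.0383


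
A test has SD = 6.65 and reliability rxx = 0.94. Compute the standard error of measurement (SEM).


SEM = SD * sqrt(1 - rxx)
SEM = 6.65 * sqrt(1 - 0.94)
SEM = 6.65 * sqrt(0.06) = 6.65 * 0.244949
SEM = 1.6289

1.6289


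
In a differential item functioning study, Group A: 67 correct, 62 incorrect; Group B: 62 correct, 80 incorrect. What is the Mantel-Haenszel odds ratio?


Odds_A = 67/62 = 1.0806
Odds_B = 62/80 = 0.775
OR = Odds_A / Odds_B = 1.0806 / 0.775
Exactly, OR = (67 * 80) / (62 * 62) = 5360 / 3844
OR = 1.3944

1.3944


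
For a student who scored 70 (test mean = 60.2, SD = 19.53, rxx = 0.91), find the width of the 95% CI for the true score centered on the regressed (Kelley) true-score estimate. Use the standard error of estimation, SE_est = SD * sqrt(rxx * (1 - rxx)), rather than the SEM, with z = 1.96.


True score estimate = 0.91*70 + 0.09*60.2 = 69.118
SE_est = SD * sqrt(rxx * (1 - rxx)) = 19.53 * sqrt(0.91 * 0.09) = 19.53 * sqrt(0.0819) = 5.58913
CI = T_est +/- z * SE_est, so width = 2 * z * SE_est = 2 * 1.96 * 5.58913
Width = 21.9094

21.9094


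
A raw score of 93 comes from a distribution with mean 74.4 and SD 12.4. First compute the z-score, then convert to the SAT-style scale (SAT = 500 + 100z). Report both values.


z = (X - mean) / SD = (93 - 74.4) / 12.4
z = 18.6 / 12.4
z = 1.5
SAT-scale = SAT = 500 + 100z
Carry z at full precision (z = 18.6 / 12.4) into the conversion:
SAT-scale = 500 + 100 * (18.6 / 12.4) = 500 + 1860 / 12.4
SAT-scale = 500 + 150.0
SAT-scale = 650.0

650.0


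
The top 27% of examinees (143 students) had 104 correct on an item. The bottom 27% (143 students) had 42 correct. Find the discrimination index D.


p_upper = 104/143 = 0.7273
p_lower = 42/143 = 0.2937
D = 0.7273 - 0.2937 = 0.4336

0.4336


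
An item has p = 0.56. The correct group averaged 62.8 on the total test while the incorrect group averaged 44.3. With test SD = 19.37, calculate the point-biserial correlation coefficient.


q = 1 - p = 0.44
rpb = ((M1 - M0) / SD) * sqrt(p * q)
rpb = ((62.8 - 44.3) / 19.37) * sqrt(0.56 * 0.44)
rpb = 0.4741

0.4741


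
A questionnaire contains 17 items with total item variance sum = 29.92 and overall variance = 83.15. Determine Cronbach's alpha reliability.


alpha = (k/(k-1)) * (1 - sum(si^2)/s_total^2)
= (17/16) * (1 - 29.92/83.15)
alpha = 0.6802

0.6802


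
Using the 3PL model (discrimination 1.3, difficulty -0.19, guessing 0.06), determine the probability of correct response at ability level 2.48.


logit = 1.3*(2.48 - -0.19) = 3.471
P* = 1/(1 + exp(-3.471)) = 0.9699
P = 0.06 + (1 - 0.06) * 0.9699
P = 0.9717

0.9717


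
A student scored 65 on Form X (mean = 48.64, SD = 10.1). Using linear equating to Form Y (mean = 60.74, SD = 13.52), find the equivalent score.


slope = SD_Y / SD_X = 13.52 / 10.1 ~ 1.3386
intercept = mean_Y - slope * mean_X = 60.74 - (13.52 / 10.1) * 48.64 ~ -4.3702
Y = slope * X + intercept. To avoid rounding drift from the rounded slope/intercept, evaluate the equivalent form Y = mean_Y + SD_Y * (X - mean_X) / SD_X at full precision:
Y = 60.74 + 13.52 * (65 - 48.64) / 10.1
Y = 60.74 + 13.52 * 16.36 / 10.1
Y = 60.74 + 221.1872 / 10.1
Y = 60.74 + 21.8997
Y = 82.6397

82.6397


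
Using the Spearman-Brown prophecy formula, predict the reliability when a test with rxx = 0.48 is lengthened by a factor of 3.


r_new = (n * rxx) / (1 + (n-1) * rxx)
r_new = (3 * 0.48) / (1 + 2 * 0.48)
r_new = 1.44 / 1.96
r_new = 0.7347

0.7347


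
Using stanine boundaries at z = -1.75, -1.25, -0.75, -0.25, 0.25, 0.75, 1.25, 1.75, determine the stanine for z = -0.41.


Stanine boundaries: [-1.75, -1.25, -0.75, -0.25, 0.25, 0.75, 1.25, 1.75]
z = -0.41
Check each boundary:
  z >= -1.75 -> could be stanine 2
  z >= -1.25 -> could be stanine 3
  z >= -0.75 -> could be stanine 4
  z < -0.25
  z < 0.25
  z < 0.75
  z < 1.25
  z < 1.75
Highest qualifying boundary gives stanine = 4

4


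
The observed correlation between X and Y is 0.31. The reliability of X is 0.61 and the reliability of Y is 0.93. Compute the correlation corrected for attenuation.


r_corrected = rxy / sqrt(rxx * ryy)
= 0.31 / sqrt(0.61 * 0.93)
= 0.31 / sqrt(0.5673)
= 0.31 / 0.753193
r_corrected = 0.4116

0.4116


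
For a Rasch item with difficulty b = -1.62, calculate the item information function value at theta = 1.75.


P = 1/(1+exp(-(1.75--1.62))) = 0.9668
I = P*(1-P) = 0.9668 * 0.0332
I = 0.0321

0.0321


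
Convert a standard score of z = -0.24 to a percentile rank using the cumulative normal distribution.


CDF(z) = 0.5 * (1 + erf(z/sqrt(2)))
erf(-0.1697) = -0.1897
CDF = 0.4052
Percentile rank = 0.4052 * 100 = 40.52

40.52


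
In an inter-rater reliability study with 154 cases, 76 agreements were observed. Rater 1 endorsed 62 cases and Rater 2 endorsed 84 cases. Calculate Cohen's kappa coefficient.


P_o = 76/154 = 0.493506
P_e = (62*84 + 92*70) / 23716 = 0.491145
kappa = (P_o - P_e) / (1 - P_e)
kappa = (0.493506 - 0.491145) / (1 - 0.491145)
kappa = 0.0046

0.0046


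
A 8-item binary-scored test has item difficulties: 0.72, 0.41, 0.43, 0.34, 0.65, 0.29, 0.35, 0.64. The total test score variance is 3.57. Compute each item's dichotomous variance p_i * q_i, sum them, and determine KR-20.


For each item, compute p_i * q_i:
  Item 1: 0.72 * 0.28 = 0.2016
  Item 2: 0.41 * 0.59 = 0.2419
  Item 3: 0.43 * 0.57 = 0.2451
  Item 4: 0.34 * 0.66 = 0.2244
  Item 5: 0.65 * 0.35 = 0.2275
  Item 6: 0.29 * 0.71 = 0.2059
  Item 7: 0.35 * 0.65 = 0.2275
  Item 8: 0.64 * 0.36 = 0.2304
Sum(p_i * q_i) = 0.2016 + 0.2419 + 0.2451 + 0.2244 + 0.2275 + 0.2059 + 0.2275 + 0.2304 = 1.8043
KR-20 = (k/(k-1)) * (1 - Sum(p_i*q_i) / Var_total)
= (8/7) * (1 - 1.8043/3.57)
= 1.1429 * 0.4946
KR-20 = 0.5653

0.5653


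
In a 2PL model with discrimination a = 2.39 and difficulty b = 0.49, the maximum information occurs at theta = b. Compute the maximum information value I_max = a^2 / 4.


For 2PL, max info at theta = b = 0.49
I_max = a^2 / 4 = 2.39^2 / 4
= 5.7121 / 4
I_max = 1.428

1.428


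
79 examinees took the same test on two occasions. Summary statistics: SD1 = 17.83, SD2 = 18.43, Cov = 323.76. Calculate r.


r = cov(X,Y) / (SD_X * SD_Y)
r = 323.76 / (17.83 * 18.43)
r = 323.76 / 328.6069
r = 0.9853

0.9853


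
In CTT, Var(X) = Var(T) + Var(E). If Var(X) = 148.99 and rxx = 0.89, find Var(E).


var_true = rxx * var_obs = 0.89 * 148.99 = 132.6011
var_error = var_obs - var_true
var_error = 148.99 - 132.6011
var_error = 16.3889

16.3889


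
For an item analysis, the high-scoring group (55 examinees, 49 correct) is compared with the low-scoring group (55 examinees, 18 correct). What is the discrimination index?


p_upper = 49/55 = 0.8909
p_lower = 18/55 = 0.3273
D = 0.8909 - 0.3273 = 0.5636

0.5636


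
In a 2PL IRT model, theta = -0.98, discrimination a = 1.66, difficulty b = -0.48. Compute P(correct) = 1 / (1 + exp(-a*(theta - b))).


a*(theta - b) = 1.66 * (-0.98 - -0.48) = -0.83
exp(--0.83) = 2.2933
P = 1 / (1 + 2.2933)
P = 0.3036

0.3036


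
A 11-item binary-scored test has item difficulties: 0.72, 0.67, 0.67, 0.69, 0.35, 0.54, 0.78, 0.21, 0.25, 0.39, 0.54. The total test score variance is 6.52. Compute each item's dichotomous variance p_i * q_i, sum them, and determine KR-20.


For each item, compute p_i * q_i:
  Item 1: 0.72 * 0.28 = 0.2016
  Item 2: 0.67 * 0.33 = 0.2211
  Item 3: 0.67 * 0.33 = 0.2211
  Item 4: 0.69 * 0.31 = 0.2139
  Item 5: 0.35 * 0.65 = 0.2275
  Item 6: 0.54 * 0.46 = 0.2484
  Item 7: 0.78 * 0.22 = 0.1716
  Item 8: 0.21 * 0.79 = 0.1659
  Item 9: 0.25 * 0.75 = 0.1875
  Item 10: 0.39 * 0.61 = 0.2379
  Item 11: 0.54 * 0.46 = 0.2484
Sum(p_i * q_i) = 0.2016 + 0.2211 + 0.2211 + 0.2139 + 0.2275 + 0.2484 + 0.1716 + 0.1659 + 0.1875 + 0.2379 + 0.2484 = 2.3449
KR-20 = (k/(k-1)) * (1 - Sum(p_i*q_i) / Var_total)
= (11/10) * (1 - 2.3449/6.52)
= 1.1 * 0.6404
KR-20 = 0.7044

0.7044


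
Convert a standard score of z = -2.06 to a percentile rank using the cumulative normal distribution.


CDF(z) = 0.5 * (1 + erf(z/sqrt(2)))
erf(-1.4566) = -0.9606
CDF = 0.0197
Percentile rank = 0.0197 * 100 = 1.97

1.97


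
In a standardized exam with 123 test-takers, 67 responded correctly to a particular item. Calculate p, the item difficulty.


Item difficulty p = number correct / total examinees
p = 67 / 123
p = 0.5447

0.5447


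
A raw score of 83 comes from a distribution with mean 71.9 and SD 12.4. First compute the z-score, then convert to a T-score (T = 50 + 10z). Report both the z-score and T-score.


z = (X - mean) / SD = (83 - 71.9) / 12.4
z = 11.1 / 12.4
z = 0.8952
T-score = T = 50 + 10z
Carry z at full precision (z = 11.1 / 12.4) into the conversion:
T-score = 50 + 10 * (11.1 / 12.4) = 50 + 111 / 12.4
T-score = 50 + 8.9516
T-score = 58.9516

58.9516


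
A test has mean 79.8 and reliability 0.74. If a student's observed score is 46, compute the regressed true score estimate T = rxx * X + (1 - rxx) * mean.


T_est = rxx * X + (1 - rxx) * mean
T_est = 0.74 * 46 + 0.26 * 79.8
T_est = 34.04 + 20.748
T_est = 54.788

54.788


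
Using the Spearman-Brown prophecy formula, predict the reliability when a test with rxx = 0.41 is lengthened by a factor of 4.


r_new = (n * rxx) / (1 + (n-1) * rxx)
r_new = (4 * 0.41) / (1 + 3 * 0.41)
r_new = 1.64 / 2.23
r_new = 0.7354

0.7354


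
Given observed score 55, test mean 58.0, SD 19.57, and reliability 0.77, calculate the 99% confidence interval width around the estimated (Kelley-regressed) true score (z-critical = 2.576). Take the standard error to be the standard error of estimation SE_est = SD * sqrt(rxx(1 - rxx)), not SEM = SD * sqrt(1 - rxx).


True score estimate = 0.77*55 + 0.23*58.0 = 55.69
SE_est = SD * sqrt(rxx * (1 - rxx)) = 19.57 * sqrt(0.77 * 0.23) = 19.57 * sqrt(0.1771) = 8.235692
CI = T_est +/- z * SE_est, so width = 2 * z * SE_est = 2 * 2.576 * 8.235692
Width = 42.4303

42.4303


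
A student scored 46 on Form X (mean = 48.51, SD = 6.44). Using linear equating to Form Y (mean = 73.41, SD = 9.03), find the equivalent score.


slope = SD_Y / SD_X = 9.03 / 6.44 ~ 1.4022
intercept = mean_Y - slope * mean_X = 73.41 - (9.03 / 6.44) * 48.51 ~ 5.3905
Y = slope * X + intercept. To avoid rounding drift from the rounded slope/intercept, evaluate the equivalent form Y = mean_Y + SD_Y * (X - mean_X) / SD_X at full precision:
Y = 73.41 + 9.03 * (46 - 48.51) / 6.44
Y = 73.41 - 9.03 * 2.51 / 6.44
Y = 73.41 - 22.6653 / 6.44
Y = 73.41 - 3.5195
Y = 69.8905

69.8905


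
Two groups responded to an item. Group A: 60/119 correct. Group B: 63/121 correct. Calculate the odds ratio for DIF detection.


Odds_A = 60/59 = 1.0169
Odds_B = 63/58 = 1.0862
OR = Odds_A / Odds_B = 1.0169 / 1.0862
Exactly, OR = (60 * 58) / (59 * 63) = 3480 / 3717
OR = 0.9362

0.9362


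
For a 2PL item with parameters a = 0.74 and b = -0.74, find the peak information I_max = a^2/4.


For 2PL, max info at theta = b = -0.74
I_max = a^2 / 4 = 0.74^2 / 4
= 0.5476 / 4
I_max = 0.1369

0.1369


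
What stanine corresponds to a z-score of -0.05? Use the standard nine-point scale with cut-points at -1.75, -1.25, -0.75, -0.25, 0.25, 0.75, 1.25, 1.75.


Stanine boundaries: [-1.75, -1.25, -0.75, -0.25, 0.25, 0.75, 1.25, 1.75]
z = -0.05
Check each boundary:
  z >= -1.75 -> could be stanine 2
  z >= -1.25 -> could be stanine 3
  z >= -0.75 -> could be stanine 4
  z >= -0.25 -> could be stanine 5
  z < 0.25
  z < 0.75
  z < 1.25
  z < 1.75
Highest qualifying boundary gives stanine = 5

5


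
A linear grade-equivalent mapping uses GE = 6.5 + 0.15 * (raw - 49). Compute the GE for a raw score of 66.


raw - median = 66 - 49 = 17
slope * diff = 0.15 * 17 = 2.55
GE = 6.5 + 2.55
GE = 9.05

9.05


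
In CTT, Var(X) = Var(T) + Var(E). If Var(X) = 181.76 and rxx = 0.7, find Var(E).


var_true = rxx * var_obs = 0.7 * 181.76 = 127.232
var_error = var_obs - var_true
var_error = 181.76 - 127.232
var_error = 54.528

54.528


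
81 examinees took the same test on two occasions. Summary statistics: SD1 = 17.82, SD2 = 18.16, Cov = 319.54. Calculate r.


r = cov(X,Y) / (SD_X * SD_Y)
r = 319.54 / (17.82 * 18.16)
r = 319.54 / 323.6112
r = 0.9874

0.9874


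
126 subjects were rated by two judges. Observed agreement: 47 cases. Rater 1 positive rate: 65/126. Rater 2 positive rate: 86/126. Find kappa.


P_o = 47/126 = 0.373016
P_e = (65*86 + 61*40) / 15876 = 0.505795
kappa = (P_o - P_e) / (1 - P_e)
kappa = (0.373016 - 0.505795) / (1 - 0.505795)
kappa = -0.2687

-0.2687


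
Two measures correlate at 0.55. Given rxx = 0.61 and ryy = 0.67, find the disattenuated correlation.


r_corrected = rxy / sqrt(rxx * ryy)
= 0.55 / sqrt(0.61 * 0.67)
= 0.55 / sqrt(0.4087)
= 0.55 / 0.639296
r_corrected = 0.8603

0.8603


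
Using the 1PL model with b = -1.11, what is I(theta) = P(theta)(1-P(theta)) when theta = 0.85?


P = 1/(1+exp(-(0.85--1.11))) = 0.8765
I = P*(1-P) = 0.8765 * 0.1235
I = 0.1082

0.1082


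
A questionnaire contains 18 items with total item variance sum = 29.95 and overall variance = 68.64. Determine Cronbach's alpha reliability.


alpha = (k/(k-1)) * (1 - sum(si^2)/s_total^2)
= (18/17) * (1 - 29.95/68.64)
alpha = 0.5968

0.5968


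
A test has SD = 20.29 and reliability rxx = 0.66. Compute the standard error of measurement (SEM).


SEM = SD * sqrt(1 - rxx)
SEM = 20.29 * sqrt(1 - 0.66)
SEM = 20.29 * sqrt(0.34) = 20.29 * 0.583095
SEM = 11.831

11.831


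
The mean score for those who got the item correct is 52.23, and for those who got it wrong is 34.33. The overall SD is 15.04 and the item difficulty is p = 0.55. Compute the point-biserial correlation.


q = 1 - p = 0.45
rpb = ((M1 - M0) / SD) * sqrt(p * q)
rpb = ((52.23 - 34.33) / 15.04) * sqrt(0.55 * 0.45)
rpb = 0.5921

0.5921


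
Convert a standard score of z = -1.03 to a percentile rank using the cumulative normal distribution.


CDF(z) = 0.5 * (1 + erf(z/sqrt(2)))
erf(-0.7283) = -0.697
CDF = 0.1515
Percentile rank = 0.1515 * 100 = 15.15

15.15


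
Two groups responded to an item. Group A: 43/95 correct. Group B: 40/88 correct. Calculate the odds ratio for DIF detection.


Odds_A = 43/52 = 0.8269
Odds_B = 40/48 = 0.8333
OR = Odds_A / Odds_B = 0.8269 / 0.8333
Exactly, OR = (43 * 48) / (52 * 40) = 2064 / 2080
OR = 0.9923

0.9923


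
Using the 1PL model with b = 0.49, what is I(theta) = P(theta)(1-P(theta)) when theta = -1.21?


P = 1/(1+exp(-(-1.21-0.49))) = 0.1545
I = P*(1-P) = 0.1545 * 0.8455
I = 0.1306

0.1306


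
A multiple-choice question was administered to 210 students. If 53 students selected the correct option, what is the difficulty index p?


Item difficulty p = number correct / total examinees
p = 53 / 210
p = 0.2524

0.2524


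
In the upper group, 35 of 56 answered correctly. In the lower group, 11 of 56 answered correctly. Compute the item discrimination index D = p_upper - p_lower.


p_upper = 35/56 = 0.625
p_lower = 11/56 = 0.1964
D = 0.625 - 0.1964 = 0.4286

0.4286


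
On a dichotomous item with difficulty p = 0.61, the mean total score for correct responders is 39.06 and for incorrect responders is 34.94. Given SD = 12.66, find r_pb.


q = 1 - p = 0.39
rpb = ((M1 - M0) / SD) * sqrt(p * q)
rpb = ((39.06 - 34.94) / 12.66) * sqrt(0.61 * 0.39)
rpb = 0.1587

0.1587
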